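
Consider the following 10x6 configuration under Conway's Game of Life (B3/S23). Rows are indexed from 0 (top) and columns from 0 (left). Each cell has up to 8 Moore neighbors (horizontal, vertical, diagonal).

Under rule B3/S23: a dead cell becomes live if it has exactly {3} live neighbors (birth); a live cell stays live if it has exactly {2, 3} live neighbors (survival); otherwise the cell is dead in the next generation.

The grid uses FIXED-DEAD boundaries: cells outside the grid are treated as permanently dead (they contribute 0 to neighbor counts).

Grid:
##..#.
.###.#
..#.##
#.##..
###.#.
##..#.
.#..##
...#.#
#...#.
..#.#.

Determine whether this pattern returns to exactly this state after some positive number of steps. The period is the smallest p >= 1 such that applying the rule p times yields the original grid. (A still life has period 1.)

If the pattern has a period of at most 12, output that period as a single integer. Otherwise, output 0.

Answer: 0

Derivation:
Simulating and comparing each generation to the original:
Gen 0 (original, given above): 29 live cells
Gen 1: 21 live cells, differs from original
Gen 2: 26 live cells, differs from original
Gen 3: 16 live cells, differs from original
Gen 4: 16 live cells, differs from original
Gen 5: 16 live cells, differs from original
Gen 6: 19 live cells, differs from original
Gen 7: 13 live cells, differs from original
Gen 8: 11 live cells, differs from original
Gen 9: 8 live cells, differs from original
Gen 10: 8 live cells, differs from original
Gen 11: 8 live cells, differs from original
Gen 12: 8 live cells, differs from original
No period found within 12 steps.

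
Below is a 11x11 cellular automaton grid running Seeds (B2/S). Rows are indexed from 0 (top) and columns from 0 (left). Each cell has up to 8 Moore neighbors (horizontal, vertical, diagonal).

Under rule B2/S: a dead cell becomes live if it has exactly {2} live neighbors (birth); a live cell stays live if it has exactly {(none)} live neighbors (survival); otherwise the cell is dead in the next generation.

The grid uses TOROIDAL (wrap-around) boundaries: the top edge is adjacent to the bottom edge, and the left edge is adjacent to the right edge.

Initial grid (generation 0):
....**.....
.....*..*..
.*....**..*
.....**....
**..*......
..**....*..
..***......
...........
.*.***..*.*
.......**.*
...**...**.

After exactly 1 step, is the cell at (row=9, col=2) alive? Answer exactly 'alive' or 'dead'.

Answer: dead

Derivation:
Simulating step by step:
Generation 0 (given above): 32 live cells
Generation 1: 24 live cells
......**...
*........*.
*...*...**.
..*.*.....*
......**...
*....*.....
.*.........
**.......*.
..*...*....
......*....
......*...*

Cell (9,2) at generation 1: 0 -> dead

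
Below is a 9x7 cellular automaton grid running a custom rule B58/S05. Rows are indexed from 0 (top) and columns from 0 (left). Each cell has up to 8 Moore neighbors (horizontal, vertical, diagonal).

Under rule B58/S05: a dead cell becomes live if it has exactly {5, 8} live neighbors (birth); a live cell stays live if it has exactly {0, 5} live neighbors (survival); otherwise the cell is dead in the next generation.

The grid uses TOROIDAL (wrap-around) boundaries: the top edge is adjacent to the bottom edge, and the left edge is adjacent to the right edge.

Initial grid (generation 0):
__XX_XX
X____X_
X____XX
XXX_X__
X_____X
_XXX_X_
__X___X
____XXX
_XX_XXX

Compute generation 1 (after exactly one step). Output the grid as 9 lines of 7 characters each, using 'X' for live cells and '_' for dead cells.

Answer: ____XXX
_______
_X____X
X______
__X____
_______
_____X_
_______
___XX_X

Derivation:
Simulating step by step:
Generation 0 (given above): 29 live cells
Generation 1: 11 live cells
(generation 1 grid is the final answer)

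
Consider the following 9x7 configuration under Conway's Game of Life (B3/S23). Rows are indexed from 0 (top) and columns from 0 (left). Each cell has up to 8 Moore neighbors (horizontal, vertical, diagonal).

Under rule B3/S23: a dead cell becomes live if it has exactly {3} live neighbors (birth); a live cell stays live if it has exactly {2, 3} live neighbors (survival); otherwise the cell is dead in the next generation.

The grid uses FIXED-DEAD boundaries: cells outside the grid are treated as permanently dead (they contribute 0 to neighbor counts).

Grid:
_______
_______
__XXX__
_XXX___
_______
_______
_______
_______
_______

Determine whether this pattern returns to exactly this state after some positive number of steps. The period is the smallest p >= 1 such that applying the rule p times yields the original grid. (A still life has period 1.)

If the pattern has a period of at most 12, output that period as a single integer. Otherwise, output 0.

Answer: 2

Derivation:
Simulating and comparing each generation to the original:
Gen 0 (original, given above): 6 live cells
Gen 1: 6 live cells, differs from original
Gen 2: 6 live cells, MATCHES original -> period = 2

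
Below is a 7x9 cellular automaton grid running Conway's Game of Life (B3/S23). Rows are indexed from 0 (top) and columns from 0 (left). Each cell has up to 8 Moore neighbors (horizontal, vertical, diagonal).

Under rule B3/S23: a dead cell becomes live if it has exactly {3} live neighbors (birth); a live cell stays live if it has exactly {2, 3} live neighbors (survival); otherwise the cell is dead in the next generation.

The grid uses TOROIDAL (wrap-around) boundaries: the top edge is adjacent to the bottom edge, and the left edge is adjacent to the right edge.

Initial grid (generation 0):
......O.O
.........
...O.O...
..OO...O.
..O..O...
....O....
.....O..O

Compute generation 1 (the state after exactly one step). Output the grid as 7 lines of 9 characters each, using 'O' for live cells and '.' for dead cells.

Simulating step by step:
Generation 0 (given above): 12 live cells
Generation 1: 13 live cells
(generation 1 grid is the final answer)

Answer: .......O.
.........
..OOO....
..OO..O..
..O.O....
....OO...
.....O.O.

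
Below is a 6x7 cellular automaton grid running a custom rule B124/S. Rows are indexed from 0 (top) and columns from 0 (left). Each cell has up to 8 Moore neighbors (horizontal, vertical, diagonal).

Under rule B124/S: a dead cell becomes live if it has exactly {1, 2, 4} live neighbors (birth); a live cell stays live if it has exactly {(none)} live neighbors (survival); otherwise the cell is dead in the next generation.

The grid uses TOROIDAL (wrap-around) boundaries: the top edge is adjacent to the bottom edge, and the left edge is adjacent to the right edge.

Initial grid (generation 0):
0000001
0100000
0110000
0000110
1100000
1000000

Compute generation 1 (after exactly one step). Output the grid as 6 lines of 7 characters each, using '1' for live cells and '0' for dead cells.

Answer: 0110010
0001011
1001111
0101001
0011110
0010010

Derivation:
Simulating step by step:
Generation 0 (given above): 9 live cells
Generation 1: 20 live cells
(generation 1 grid is the final answer)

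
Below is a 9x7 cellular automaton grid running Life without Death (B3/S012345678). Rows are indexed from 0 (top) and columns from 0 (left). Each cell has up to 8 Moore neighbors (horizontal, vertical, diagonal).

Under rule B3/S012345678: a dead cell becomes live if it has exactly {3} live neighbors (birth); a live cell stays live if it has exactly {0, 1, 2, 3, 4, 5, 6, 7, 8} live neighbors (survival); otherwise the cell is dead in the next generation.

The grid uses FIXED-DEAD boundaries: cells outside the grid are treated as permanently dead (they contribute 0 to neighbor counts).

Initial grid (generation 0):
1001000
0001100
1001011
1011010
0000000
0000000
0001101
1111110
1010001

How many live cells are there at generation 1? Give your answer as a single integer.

Simulating step by step:
Generation 0 (given above): 24 live cells
Generation 1: 34 live cells
1001100
0011110
1101011
1111011
0000000
0000000
0101101
1111111
1010111
Population at generation 1: 34

Answer: 34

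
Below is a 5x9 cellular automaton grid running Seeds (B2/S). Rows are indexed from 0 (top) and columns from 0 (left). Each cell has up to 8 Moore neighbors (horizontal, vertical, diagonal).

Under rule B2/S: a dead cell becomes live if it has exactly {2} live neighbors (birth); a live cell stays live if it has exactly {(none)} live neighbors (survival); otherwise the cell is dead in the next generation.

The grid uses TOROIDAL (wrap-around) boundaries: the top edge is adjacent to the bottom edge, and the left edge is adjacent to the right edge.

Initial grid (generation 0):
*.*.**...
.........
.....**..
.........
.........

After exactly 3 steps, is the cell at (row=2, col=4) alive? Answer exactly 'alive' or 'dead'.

Simulating step by step:
Generation 0 (given above): 6 live cells
Generation 1: 10 live cells
.*.*.....
.*.*.....
.........
.....**..
.*.***...
Generation 2: 10 live cells
.....*...
*...*....
..*.***..
..**.....
*........
Generation 3: 10 live cells
**..*...*
.*.......
.........
......*..
.****....

Cell (2,4) at generation 3: 0 -> dead

Answer: dead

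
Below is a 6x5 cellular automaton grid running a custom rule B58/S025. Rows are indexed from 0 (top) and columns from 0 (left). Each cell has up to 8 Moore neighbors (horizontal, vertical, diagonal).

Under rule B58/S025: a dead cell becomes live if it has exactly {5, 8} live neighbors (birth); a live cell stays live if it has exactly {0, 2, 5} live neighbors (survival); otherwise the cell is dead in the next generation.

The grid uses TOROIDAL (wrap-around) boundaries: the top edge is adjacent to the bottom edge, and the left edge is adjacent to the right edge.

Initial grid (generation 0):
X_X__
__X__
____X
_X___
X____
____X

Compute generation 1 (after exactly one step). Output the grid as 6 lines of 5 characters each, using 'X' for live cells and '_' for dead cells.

Answer: _____
_____
____X
_____
X____
____X

Derivation:
Simulating step by step:
Generation 0 (given above): 7 live cells
Generation 1: 3 live cells
(generation 1 grid is the final answer)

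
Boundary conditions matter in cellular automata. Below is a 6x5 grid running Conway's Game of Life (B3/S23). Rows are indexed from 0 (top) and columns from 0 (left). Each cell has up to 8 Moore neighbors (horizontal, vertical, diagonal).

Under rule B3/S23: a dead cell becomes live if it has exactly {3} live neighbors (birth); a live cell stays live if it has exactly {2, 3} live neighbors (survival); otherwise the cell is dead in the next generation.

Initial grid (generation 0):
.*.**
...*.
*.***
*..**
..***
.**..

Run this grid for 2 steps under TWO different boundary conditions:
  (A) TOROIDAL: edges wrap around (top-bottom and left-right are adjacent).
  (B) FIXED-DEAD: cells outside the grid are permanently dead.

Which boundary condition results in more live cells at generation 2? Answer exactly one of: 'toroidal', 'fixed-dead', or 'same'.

Answer: toroidal

Derivation:
Under TOROIDAL boundary, generation 2:
.*..*
...*.
***..
.*...
.....
.**.*
Population = 10

Under FIXED-DEAD boundary, generation 2:
..**.
.*...
.**..
.....
.....
.....
Population = 5

Comparison: toroidal=10, fixed-dead=5 -> toroidal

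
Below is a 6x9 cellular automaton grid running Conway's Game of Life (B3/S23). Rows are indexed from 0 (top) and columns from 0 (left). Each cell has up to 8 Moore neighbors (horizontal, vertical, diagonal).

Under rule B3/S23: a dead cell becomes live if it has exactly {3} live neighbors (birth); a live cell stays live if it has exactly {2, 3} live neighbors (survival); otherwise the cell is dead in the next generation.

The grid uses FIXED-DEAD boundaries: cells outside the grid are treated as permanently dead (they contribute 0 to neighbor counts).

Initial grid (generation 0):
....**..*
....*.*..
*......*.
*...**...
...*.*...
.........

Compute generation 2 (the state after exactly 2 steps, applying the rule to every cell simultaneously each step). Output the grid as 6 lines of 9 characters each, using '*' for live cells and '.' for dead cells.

Simulating step by step:
Generation 0 (given above): 12 live cells
Generation 1: 11 live cells
....**...
....*.**.
....*.*..
....***..
.....*...
.........
Generation 2: 14 live cells
(generation 2 grid is the final answer)

Answer: ....***..
...**.**.
...**....
....*.*..
....***..
.........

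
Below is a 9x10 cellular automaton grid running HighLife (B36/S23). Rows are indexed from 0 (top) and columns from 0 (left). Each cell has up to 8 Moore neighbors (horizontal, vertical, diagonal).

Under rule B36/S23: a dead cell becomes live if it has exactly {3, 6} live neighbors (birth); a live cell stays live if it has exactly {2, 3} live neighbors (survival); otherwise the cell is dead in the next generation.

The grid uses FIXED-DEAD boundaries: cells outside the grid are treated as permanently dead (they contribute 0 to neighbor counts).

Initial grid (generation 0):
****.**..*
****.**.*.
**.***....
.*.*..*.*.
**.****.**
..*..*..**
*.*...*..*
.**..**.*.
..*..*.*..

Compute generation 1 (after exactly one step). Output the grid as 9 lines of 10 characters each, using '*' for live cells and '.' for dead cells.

Answer: *..*.***..
.......*..
..........
..*..**.**
**.*..*...
*.*.......
..**..*..*
..**.*..*.
.**..*.*..

Derivation:
Simulating step by step:
Generation 0 (given above): 47 live cells
Generation 1: 29 live cells
(generation 1 grid is the final answer)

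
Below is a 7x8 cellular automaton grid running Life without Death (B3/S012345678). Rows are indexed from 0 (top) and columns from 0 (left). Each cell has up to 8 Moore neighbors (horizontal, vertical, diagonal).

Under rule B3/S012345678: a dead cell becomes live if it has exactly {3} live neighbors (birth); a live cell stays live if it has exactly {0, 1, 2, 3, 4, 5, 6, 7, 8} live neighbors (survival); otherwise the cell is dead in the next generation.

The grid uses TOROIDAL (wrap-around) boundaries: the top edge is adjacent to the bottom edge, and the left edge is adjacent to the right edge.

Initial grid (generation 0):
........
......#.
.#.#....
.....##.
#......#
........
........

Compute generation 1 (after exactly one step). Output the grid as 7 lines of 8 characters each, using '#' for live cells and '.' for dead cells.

Simulating step by step:
Generation 0 (given above): 7 live cells
Generation 1: 12 live cells
(generation 1 grid is the final answer)

Answer: ........
......#.
.#.#.##.
#....###
#.....##
........
........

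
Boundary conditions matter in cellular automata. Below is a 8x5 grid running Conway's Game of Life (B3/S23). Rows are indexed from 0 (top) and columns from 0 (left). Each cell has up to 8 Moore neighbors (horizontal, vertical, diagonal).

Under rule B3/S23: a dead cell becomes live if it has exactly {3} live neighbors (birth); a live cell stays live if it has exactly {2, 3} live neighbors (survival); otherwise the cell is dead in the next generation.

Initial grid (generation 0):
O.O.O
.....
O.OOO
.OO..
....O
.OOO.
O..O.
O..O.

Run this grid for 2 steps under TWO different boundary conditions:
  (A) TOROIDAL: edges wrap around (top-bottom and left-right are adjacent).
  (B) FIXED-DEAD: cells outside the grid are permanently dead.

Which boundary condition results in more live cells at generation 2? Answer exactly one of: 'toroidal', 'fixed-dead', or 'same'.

Answer: toroidal

Derivation:
Under TOROIDAL boundary, generation 2:
O....
.....
O...O
..O..
O..OO
O.OO.
O....
.....
Population = 11

Under FIXED-DEAD boundary, generation 2:
.....
..O..
....O
.OO..
....O
.OO.O
.O..O
.....
Population = 10

Comparison: toroidal=11, fixed-dead=10 -> toroidal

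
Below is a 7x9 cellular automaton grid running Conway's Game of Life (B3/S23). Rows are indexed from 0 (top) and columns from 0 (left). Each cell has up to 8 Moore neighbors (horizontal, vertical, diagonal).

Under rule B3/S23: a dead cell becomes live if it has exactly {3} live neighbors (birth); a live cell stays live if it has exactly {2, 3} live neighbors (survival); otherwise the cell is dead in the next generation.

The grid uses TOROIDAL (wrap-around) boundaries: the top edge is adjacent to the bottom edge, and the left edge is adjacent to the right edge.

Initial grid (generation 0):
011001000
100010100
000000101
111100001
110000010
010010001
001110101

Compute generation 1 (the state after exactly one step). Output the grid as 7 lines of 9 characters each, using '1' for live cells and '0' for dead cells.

Simulating step by step:
Generation 0 (given above): 24 live cells
Generation 1: 22 live cells
(generation 1 grid is the final answer)

Answer: 111000110
110000110
001101001
001000000
000100010
010011001
000010010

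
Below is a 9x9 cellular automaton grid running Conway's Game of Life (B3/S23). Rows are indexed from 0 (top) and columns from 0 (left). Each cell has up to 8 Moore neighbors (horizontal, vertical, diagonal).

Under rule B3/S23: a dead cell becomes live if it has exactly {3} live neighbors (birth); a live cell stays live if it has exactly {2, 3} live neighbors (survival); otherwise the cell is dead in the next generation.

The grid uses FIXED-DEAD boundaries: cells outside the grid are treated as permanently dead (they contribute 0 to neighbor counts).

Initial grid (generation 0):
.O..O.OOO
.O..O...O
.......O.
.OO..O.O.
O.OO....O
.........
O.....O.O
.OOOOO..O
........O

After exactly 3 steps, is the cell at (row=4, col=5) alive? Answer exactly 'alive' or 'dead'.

Answer: alive

Derivation:
Simulating step by step:
Generation 0 (given above): 27 live cells
Generation 1: 36 live cells
.....O.OO
.....OO.O
.OO...OOO
.OOO..OOO
..OO.....
.O.....O.
.OOOOO.O.
.OOOOO..O
..OOO....
Generation 2: 20 live cells
.....O.OO
.....O...
.O.O.....
......O.O
...O..O.O
.O....O..
O....O.OO
......O..
.O...O...
Generation 3: 14 live cells
......O..
....O.O..
.........
..O......
.....OO..
.....OO.O
.....O.O.
.....OOO.
.........

Cell (4,5) at generation 3: 1 -> alive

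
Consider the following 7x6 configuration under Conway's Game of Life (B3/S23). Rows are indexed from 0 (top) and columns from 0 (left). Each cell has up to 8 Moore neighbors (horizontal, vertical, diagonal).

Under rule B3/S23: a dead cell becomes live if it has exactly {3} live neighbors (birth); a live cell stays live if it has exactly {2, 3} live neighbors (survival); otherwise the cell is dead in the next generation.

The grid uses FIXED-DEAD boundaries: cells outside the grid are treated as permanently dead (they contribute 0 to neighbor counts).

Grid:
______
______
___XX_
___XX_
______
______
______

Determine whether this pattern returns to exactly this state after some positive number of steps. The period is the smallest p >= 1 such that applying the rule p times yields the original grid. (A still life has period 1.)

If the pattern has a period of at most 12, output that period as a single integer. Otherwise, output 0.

Answer: 1

Derivation:
Simulating and comparing each generation to the original:
Gen 0 (original, given above): 4 live cells
Gen 1: 4 live cells, MATCHES original -> period = 1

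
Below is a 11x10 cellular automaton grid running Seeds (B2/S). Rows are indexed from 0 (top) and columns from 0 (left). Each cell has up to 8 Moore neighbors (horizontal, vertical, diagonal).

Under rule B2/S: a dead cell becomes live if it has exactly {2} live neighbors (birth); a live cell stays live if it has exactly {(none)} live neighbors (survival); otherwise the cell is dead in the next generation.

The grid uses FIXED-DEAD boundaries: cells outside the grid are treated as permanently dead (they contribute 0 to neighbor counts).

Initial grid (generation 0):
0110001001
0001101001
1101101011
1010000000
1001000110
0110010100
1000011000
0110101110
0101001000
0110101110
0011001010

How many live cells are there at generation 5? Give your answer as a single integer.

Answer: 14

Derivation:
Simulating step by step:
Generation 0 (given above): 47 live cells
Generation 1: 12 live cells
0000100110
0000000000
0000000000
0000011000
0000100000
0001000000
0000000000
0000000000
0000000001
1000000001
0000100001
Generation 2: 10 live cells
0000000000
0000000110
0000011000
0000100000
0001001000
0000100000
0000000000
0000000000
0000000010
0000000000
0000000010
Generation 3: 12 live cells
0000000110
0000010000
0000100010
0001000100
0000000000
0001010000
0000000000
0000000000
0000000000
0000000111
0000000000
Generation 4: 19 live cells
0000001000
0000101001
0001011100
0000100010
0011001000
0000100000
0000100000
0000000000
0000000101
0000000000
0000000101
Generation 5: 14 live cells
0000000100
0001000010
0000000001
0000000000
0000000100
0010000000
0001010000
0000000010
0000000010
0000001101
0000000010
Population at generation 5: 14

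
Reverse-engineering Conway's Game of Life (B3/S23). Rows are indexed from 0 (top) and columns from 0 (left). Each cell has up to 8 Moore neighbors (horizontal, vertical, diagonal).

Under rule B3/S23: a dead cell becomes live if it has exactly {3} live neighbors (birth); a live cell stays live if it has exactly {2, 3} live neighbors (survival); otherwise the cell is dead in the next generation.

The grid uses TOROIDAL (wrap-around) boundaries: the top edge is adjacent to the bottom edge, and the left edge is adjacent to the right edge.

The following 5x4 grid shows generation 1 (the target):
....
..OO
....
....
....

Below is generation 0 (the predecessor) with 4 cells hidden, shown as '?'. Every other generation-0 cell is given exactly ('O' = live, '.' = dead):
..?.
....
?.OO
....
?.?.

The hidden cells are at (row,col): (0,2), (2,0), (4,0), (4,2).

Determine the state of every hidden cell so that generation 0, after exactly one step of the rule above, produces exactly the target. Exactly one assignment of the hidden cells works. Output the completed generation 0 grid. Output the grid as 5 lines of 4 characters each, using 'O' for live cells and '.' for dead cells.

Answer: ..O.
....
..OO
....
....

Derivation:
Hidden generation-0 cells (in order): (0,2), (2,0), (4,0), (4,2).
A hidden cell only influences target cells in its own 3x3 neighborhood. Try each of the 2^4 = 16 assignments, step the completed generation 0 forward once under B3/S23, and compare with the target:
  (0,2)=. (2,0)=. (4,0)=. (4,2)=. -> step gives (1,2)='.' but target has 'O' -> reject
  (0,2)=. (2,0)=. (4,0)=. (4,2)=O -> step gives (1,2)='.' but target has 'O' -> reject
  (0,2)=. (2,0)=. (4,0)=O (4,2)=. -> step gives (1,2)='.' but target has 'O' -> reject
  (0,2)=. (2,0)=. (4,0)=O (4,2)=O -> step gives (1,2)='.' but target has 'O' -> reject
  (0,2)=. (2,0)=O (4,0)=. (4,2)=. -> step gives (1,2)='.' but target has 'O' -> reject
  (0,2)=. (2,0)=O (4,0)=. (4,2)=O -> step gives (1,2)='.' but target has 'O' -> reject
  (0,2)=. (2,0)=O (4,0)=O (4,2)=. -> step gives (1,2)='.' but target has 'O' -> reject
  (0,2)=. (2,0)=O (4,0)=O (4,2)=O -> step gives (1,2)='.' but target has 'O' -> reject
  (0,2)=O (2,0)=. (4,0)=. (4,2)=. -> step reproduces the target at every cell -> ACCEPT
  (0,2)=O (2,0)=. (4,0)=. (4,2)=O -> step gives (3,2)='O' but target has '.' -> reject
  (0,2)=O (2,0)=. (4,0)=O (4,2)=. -> step gives (3,3)='O' but target has '.' -> reject
  (0,2)=O (2,0)=. (4,0)=O (4,2)=O -> step gives (0,1)='O' but target has '.' -> reject
  (0,2)=O (2,0)=O (4,0)=. (4,2)=. -> step gives (1,1)='O' but target has '.' -> reject
  (0,2)=O (2,0)=O (4,0)=. (4,2)=O -> step gives (1,1)='O' but target has '.' -> reject
  (0,2)=O (2,0)=O (4,0)=O (4,2)=. -> step gives (1,1)='O' but target has '.' -> reject
  (0,2)=O (2,0)=O (4,0)=O (4,2)=O -> step gives (0,1)='O' but target has '.' -> reject
Unique solution: (0,2)=live, (2,0)=dead, (4,0)=dead, (4,2)=dead.
Check: live-neighbor counts of every cell in the completed generation 0:
0101
1233
1111
1122
0111
Applying B3/S23 to generation 0 with these counts gives:
....
..OO
....
....
....
which matches the target exactly.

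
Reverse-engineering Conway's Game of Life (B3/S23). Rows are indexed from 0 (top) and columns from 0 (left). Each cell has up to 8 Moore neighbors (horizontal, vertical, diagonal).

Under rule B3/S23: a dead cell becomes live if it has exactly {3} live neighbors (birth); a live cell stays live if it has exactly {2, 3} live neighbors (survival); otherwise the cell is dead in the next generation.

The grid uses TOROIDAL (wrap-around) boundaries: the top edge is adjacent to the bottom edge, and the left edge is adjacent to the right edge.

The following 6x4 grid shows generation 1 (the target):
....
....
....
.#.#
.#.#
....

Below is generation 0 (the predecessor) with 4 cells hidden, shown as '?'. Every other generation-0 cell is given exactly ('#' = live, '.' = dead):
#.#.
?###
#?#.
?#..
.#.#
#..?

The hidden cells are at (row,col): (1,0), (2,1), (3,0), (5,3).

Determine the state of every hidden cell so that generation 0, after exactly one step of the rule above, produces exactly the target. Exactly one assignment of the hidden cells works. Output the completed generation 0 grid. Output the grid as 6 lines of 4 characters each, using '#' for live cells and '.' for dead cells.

Hidden generation-0 cells (in order): (1,0), (2,1), (3,0), (5,3).
A hidden cell only influences target cells in its own 3x3 neighborhood. Try each of the 2^4 = 16 assignments, step the completed generation 0 forward once under B3/S23, and compare with the target:
  (1,0)=. (2,1)=. (3,0)=. (5,3)=. -> step gives (0,0)='#' but target has '.' -> reject
  (1,0)=. (2,1)=. (3,0)=. (5,3)=# -> step gives (2,0)='#' but target has '.' -> reject
  (1,0)=. (2,1)=. (3,0)=# (5,3)=. -> step gives (0,0)='#' but target has '.' -> reject
  (1,0)=. (2,1)=. (3,0)=# (5,3)=# -> step gives (3,1)='.' but target has '#' -> reject
  (1,0)=. (2,1)=# (3,0)=. (5,3)=. -> step gives (0,0)='#' but target has '.' -> reject
  (1,0)=. (2,1)=# (3,0)=. (5,3)=# -> step gives (3,1)='.' but target has '#' -> reject
  (1,0)=. (2,1)=# (3,0)=# (5,3)=. -> step gives (0,0)='#' but target has '.' -> reject
  (1,0)=. (2,1)=# (3,0)=# (5,3)=# -> step gives (3,1)='.' but target has '#' -> reject
  (1,0)=# (2,1)=. (3,0)=. (5,3)=. -> step gives (0,2)='#' but target has '.' -> reject
  (1,0)=# (2,1)=. (3,0)=. (5,3)=# -> step reproduces the target at every cell -> ACCEPT
  (1,0)=# (2,1)=. (3,0)=# (5,3)=. -> step gives (0,2)='#' but target has '.' -> reject
  (1,0)=# (2,1)=. (3,0)=# (5,3)=# -> step gives (3,1)='.' but target has '#' -> reject
  (1,0)=# (2,1)=# (3,0)=. (5,3)=. -> step gives (0,2)='#' but target has '.' -> reject
  (1,0)=# (2,1)=# (3,0)=. (5,3)=# -> step gives (3,1)='.' but target has '#' -> reject
  (1,0)=# (2,1)=# (3,0)=# (5,3)=. -> step gives (0,2)='#' but target has '.' -> reject
  (1,0)=# (2,1)=# (3,0)=# (5,3)=# -> step gives (3,1)='.' but target has '#' -> reject
Unique solution: (1,0)=live, (2,1)=dead, (3,0)=dead, (5,3)=live.
Check: live-neighbor counts of every cell in the completed generation 0:
5647
4646
4645
4343
5242
4444
Applying B3/S23 to generation 0 with these counts gives:
....
....
....
.#.#
.#.#
....
which matches the target exactly.

Answer: #.#.
####
#.#.
.#..
.#.#
#..#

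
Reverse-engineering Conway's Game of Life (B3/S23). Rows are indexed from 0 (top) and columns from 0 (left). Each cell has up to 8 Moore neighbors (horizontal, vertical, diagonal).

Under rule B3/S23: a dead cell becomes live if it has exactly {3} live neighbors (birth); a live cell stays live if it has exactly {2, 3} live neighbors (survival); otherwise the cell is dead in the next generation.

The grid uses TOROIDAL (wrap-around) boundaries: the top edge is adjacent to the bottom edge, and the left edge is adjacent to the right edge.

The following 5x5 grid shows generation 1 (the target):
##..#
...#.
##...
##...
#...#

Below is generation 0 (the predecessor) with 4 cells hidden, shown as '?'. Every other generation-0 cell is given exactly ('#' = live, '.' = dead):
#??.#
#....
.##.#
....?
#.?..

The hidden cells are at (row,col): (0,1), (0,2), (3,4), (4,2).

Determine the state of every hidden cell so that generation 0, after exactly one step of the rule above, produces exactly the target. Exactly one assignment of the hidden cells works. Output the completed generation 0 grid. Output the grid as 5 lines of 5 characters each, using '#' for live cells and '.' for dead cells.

Answer: #...#
#....
.##.#
.....
#....

Derivation:
Hidden generation-0 cells (in order): (0,1), (0,2), (3,4), (4,2).
A hidden cell only influences target cells in its own 3x3 neighborhood. Try each of the 2^4 = 16 assignments, step the completed generation 0 forward once under B3/S23, and compare with the target:
  (0,1)=. (0,2)=. (3,4)=. (4,2)=. -> step reproduces the target at every cell -> ACCEPT
  (0,1)=. (0,2)=. (3,4)=. (4,2)=# -> step gives (0,1)='.' but target has '#' -> reject
  (0,1)=. (0,2)=. (3,4)=# (4,2)=. -> step gives (2,0)='.' but target has '#' -> reject
  (0,1)=. (0,2)=. (3,4)=# (4,2)=# -> step gives (0,1)='.' but target has '#' -> reject
  (0,1)=. (0,2)=# (3,4)=. (4,2)=. -> step gives (0,1)='.' but target has '#' -> reject
  (0,1)=. (0,2)=# (3,4)=. (4,2)=# -> step gives (0,1)='.' but target has '#' -> reject
  (0,1)=. (0,2)=# (3,4)=# (4,2)=. -> step gives (0,1)='.' but target has '#' -> reject
  (0,1)=. (0,2)=# (3,4)=# (4,2)=# -> step gives (0,1)='.' but target has '#' -> reject
  (0,1)=# (0,2)=. (3,4)=. (4,2)=. -> step gives (0,0)='.' but target has '#' -> reject
  (0,1)=# (0,2)=. (3,4)=. (4,2)=# -> step gives (0,0)='.' but target has '#' -> reject
  (0,1)=# (0,2)=. (3,4)=# (4,2)=. -> step gives (0,0)='.' but target has '#' -> reject
  (0,1)=# (0,2)=. (3,4)=# (4,2)=# -> step gives (0,0)='.' but target has '#' -> reject
  (0,1)=# (0,2)=# (3,4)=. (4,2)=. -> step gives (0,0)='.' but target has '#' -> reject
  (0,1)=# (0,2)=# (3,4)=. (4,2)=# -> step gives (0,0)='.' but target has '#' -> reject
  (0,1)=# (0,2)=# (3,4)=# (4,2)=. -> step gives (0,0)='.' but target has '#' -> reject
  (0,1)=# (0,2)=# (3,4)=# (4,2)=# -> step gives (0,0)='.' but target has '#' -> reject
Unique solution: (0,1)=dead, (0,2)=dead, (3,4)=dead, (4,2)=dead.
Check: live-neighbor counts of every cell in the completed generation 0:
33013
44234
32121
33222
22013
Applying B3/S23 to generation 0 with these counts gives:
##..#
...#.
##...
##...
#...#
which matches the target exactly.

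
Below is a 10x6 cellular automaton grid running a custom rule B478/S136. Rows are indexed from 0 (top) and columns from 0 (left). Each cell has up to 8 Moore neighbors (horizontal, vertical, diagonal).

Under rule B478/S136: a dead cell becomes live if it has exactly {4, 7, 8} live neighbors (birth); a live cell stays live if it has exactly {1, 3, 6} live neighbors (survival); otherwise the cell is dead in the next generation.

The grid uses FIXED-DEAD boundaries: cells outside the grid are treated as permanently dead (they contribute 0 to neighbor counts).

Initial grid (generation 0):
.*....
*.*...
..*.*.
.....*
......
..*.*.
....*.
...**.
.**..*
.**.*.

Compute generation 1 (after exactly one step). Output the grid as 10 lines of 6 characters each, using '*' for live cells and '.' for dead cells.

Simulating step by step:
Generation 0 (given above): 17 live cells
Generation 1: 14 live cells
(generation 1 grid is the final answer)

Answer: ......
**....
..*.*.
.....*
......
....*.
....*.
...**.
.*..*.
.**.*.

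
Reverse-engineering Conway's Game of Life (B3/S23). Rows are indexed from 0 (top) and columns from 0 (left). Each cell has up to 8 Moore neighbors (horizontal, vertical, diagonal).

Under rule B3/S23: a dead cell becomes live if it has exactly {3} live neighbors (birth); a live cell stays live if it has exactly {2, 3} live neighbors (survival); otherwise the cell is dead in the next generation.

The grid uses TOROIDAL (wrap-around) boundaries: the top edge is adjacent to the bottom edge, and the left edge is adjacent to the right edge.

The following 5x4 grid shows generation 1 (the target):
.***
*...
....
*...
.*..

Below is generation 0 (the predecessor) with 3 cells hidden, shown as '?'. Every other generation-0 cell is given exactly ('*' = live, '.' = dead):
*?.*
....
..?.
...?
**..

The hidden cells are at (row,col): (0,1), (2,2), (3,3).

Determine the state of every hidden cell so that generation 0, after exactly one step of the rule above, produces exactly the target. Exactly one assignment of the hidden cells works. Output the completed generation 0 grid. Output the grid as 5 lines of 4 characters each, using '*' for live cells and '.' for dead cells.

Hidden generation-0 cells (in order): (0,1), (2,2), (3,3).
A hidden cell only influences target cells in its own 3x3 neighborhood. Try each of the 2^3 = 8 assignments, step the completed generation 0 forward once under B3/S23, and compare with the target:
  (0,1)=. (2,2)=. (3,3)=. -> step gives (0,0)='*' but target has '.' -> reject
  (0,1)=. (2,2)=. (3,3)=* -> step gives (0,0)='*' but target has '.' -> reject
  (0,1)=. (2,2)=* (3,3)=. -> step gives (0,0)='*' but target has '.' -> reject
  (0,1)=. (2,2)=* (3,3)=* -> step gives (0,0)='*' but target has '.' -> reject
  (0,1)=* (2,2)=. (3,3)=. -> step gives (3,0)='.' but target has '*' -> reject
  (0,1)=* (2,2)=. (3,3)=* -> step reproduces the target at every cell -> ACCEPT
  (0,1)=* (2,2)=* (3,3)=. -> step gives (1,1)='*' but target has '.' -> reject
  (0,1)=* (2,2)=* (3,3)=* -> step gives (1,1)='*' but target has '.' -> reject
Unique solution: (0,1)=live, (2,2)=dead, (3,3)=live.
Check: live-neighbor counts of every cell in the completed generation 0:
4332
3222
1011
3221
5344
Applying B3/S23 to generation 0 with these counts gives:
.***
*...
....
*...
.*..
which matches the target exactly.

Answer: **.*
....
....
...*
**..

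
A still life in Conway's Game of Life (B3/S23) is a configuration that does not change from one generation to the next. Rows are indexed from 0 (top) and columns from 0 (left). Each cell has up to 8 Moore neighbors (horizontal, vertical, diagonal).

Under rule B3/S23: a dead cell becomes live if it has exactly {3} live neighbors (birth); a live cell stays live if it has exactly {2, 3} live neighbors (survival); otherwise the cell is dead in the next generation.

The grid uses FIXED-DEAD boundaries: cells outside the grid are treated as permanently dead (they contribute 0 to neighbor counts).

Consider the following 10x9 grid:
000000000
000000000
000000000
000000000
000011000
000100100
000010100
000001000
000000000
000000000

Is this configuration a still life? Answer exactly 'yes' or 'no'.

Compute generation 1 and compare to generation 0 (given above):
Generation 1:
000000000
000000000
000000000
000000000
000011000
000100100
000010100
000001000
000000000
000000000
The grids are IDENTICAL -> still life.

Answer: yes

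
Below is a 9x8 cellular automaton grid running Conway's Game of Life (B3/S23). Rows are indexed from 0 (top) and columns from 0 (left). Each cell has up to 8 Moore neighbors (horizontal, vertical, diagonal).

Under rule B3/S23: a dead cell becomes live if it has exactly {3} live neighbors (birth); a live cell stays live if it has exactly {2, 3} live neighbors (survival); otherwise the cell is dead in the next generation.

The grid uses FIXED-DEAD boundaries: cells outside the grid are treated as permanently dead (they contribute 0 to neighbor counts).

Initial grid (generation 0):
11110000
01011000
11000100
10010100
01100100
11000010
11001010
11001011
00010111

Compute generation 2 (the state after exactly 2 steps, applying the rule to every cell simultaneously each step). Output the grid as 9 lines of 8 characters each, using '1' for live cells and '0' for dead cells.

Simulating step by step:
Generation 0 (given above): 32 live cells
Generation 1: 28 live cells
11011000
00011000
11010100
10000110
00101110
00000010
00100010
11111000
00001101
Generation 2: 28 live cells
(generation 2 grid is the final answer)

Answer: 00111000
00000100
11110110
10110000
00001001
00010011
00100100
01101010
01101100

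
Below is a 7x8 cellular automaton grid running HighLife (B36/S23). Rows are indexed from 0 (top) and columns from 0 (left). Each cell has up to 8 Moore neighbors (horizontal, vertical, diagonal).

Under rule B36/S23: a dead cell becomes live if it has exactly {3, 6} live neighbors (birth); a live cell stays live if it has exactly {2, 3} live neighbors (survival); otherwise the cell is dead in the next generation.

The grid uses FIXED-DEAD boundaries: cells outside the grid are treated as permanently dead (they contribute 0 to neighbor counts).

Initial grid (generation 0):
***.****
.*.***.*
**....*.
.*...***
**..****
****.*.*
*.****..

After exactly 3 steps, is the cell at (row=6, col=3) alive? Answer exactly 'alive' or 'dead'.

Simulating step by step:
Generation 0 (given above): 36 live cells
Generation 1: 17 live cells
***....*
...*..**
**......
..*.*...
...*....
......**
*....**.
Generation 2: 19 live cells
.**...**
......**
.***....
.***....
...*....
.....***
.....***
Generation 3: 17 live cells
......**
...*..**
.*.*....
.*..*...
...**.*.
....**.*
.....*.*

Cell (6,3) at generation 3: 0 -> dead

Answer: dead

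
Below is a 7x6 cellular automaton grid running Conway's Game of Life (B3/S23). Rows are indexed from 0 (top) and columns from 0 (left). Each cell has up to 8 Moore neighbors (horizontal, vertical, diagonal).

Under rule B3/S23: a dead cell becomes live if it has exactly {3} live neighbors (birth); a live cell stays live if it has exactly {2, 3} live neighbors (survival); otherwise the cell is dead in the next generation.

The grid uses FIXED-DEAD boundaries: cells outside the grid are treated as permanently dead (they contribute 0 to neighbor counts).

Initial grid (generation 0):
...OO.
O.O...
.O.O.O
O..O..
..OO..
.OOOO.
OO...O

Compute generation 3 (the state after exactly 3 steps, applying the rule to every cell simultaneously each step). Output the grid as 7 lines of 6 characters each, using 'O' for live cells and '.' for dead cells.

Answer: .O....
OOO.O.
.....O
OOOOO.
......
OO.OO.
OO.OO.

Derivation:
Simulating step by step:
Generation 0 (given above): 18 live cells
Generation 1: 15 live cells
...O..
.OO...
OO.OO.
.O.O..
......
O...O.
OO.OO.
Generation 2: 19 live cells
..O...
OO..O.
O..OO.
OO.OO.
......
OO.OO.
OO.OO.
Generation 3: 19 live cells
(generation 3 grid is the final answer)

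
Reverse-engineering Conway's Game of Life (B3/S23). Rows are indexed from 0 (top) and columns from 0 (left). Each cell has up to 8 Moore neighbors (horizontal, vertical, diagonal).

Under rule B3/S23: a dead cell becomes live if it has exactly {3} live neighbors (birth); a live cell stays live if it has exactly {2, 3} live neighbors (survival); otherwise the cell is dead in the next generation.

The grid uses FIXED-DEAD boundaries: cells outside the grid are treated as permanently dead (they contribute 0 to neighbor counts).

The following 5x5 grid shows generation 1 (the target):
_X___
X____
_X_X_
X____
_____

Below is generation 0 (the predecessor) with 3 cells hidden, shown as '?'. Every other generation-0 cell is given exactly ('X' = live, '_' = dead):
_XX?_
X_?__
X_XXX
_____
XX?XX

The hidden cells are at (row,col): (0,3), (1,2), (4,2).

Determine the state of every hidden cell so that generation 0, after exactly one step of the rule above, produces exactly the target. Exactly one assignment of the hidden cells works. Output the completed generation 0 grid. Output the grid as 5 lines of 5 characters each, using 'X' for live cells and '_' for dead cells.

Hidden generation-0 cells (in order): (0,3), (1,2), (4,2).
A hidden cell only influences target cells in its own 3x3 neighborhood. Try each of the 2^3 = 8 assignments, step the completed generation 0 forward once under B3/S23, and compare with the target:
  (0,3)=_ (1,2)=_ (4,2)=_ -> step reproduces the target at every cell -> ACCEPT
  (0,3)=_ (1,2)=_ (4,2)=X -> step gives (4,1)='X' but target has '_' -> reject
  (0,3)=_ (1,2)=X (4,2)=_ -> step gives (0,2)='X' but target has '_' -> reject
  (0,3)=_ (1,2)=X (4,2)=X -> step gives (0,2)='X' but target has '_' -> reject
  (0,3)=X (1,2)=_ (4,2)=_ -> step gives (0,2)='X' but target has '_' -> reject
  (0,3)=X (1,2)=_ (4,2)=X -> step gives (0,2)='X' but target has '_' -> reject
  (0,3)=X (1,2)=X (4,2)=_ -> step gives (0,2)='X' but target has '_' -> reject
  (0,3)=X (1,2)=X (4,2)=X -> step gives (0,2)='X' but target has '_' -> reject
Unique solution: (0,3)=dead, (1,2)=dead, (4,2)=dead.
Check: live-neighbor counts of every cell in the completed generation 0:
22110
25442
13121
34454
11211
Applying B3/S23 to generation 0 with these counts gives:
_X___
X____
_X_X_
X____
_____
which matches the target exactly.

Answer: _XX__
X____
X_XXX
_____
XX_XX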